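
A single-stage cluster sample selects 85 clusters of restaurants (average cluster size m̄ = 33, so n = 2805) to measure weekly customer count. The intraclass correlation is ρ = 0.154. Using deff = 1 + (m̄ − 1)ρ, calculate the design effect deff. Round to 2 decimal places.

5.93

deff = 1 + (33 − 1)·0.154 = 1 + 4.928 = 5.928.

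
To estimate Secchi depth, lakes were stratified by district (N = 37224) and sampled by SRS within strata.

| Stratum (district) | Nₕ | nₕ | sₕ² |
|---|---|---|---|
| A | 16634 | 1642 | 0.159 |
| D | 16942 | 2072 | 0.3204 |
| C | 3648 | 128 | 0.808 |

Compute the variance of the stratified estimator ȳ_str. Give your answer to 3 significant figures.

Var(ȳ_str) = Σₕ Wₕ²(1 − fₕ)sₕ²/nₕ with Wₕ = Nₕ/N, N = 37224.
A: Wₕ = 0.44686224; term = 0.44686224²·(1 − 0.09871348)·0.159/1642 = 1.7427463 × 10^-5.
D: Wₕ = 0.45513647; term = 0.45513647²·(1 − 0.12229961)·0.3204/2072 = 2.8114627 × 10^-5.
C: Wₕ = 0.09800129; term = 0.09800129²·(1 − 0.03508772)·0.808/128 = 5.8499588 × 10^-5.
Sum = 1.0404168 × 10^-4.

1.04 × 10^-4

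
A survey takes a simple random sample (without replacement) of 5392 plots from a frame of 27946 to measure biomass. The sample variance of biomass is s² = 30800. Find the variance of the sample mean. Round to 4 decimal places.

4.6100

Under SRS without replacement, Var(ȳ) = (1 − f)·s²/n with f = n/N = 5392/27946 = 0.19294353.
Var(ȳ) = (1 − 0.19294353)·30800/5392 = 0.80705647·5.7121662 = 4.6100406.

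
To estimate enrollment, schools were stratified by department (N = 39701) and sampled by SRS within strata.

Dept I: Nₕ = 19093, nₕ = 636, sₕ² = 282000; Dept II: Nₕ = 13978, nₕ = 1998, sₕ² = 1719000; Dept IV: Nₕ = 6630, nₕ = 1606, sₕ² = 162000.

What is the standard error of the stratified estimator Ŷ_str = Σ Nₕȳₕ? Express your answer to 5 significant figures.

Var(Ŷ_str) = Σₕ Nₕ²(1 − fₕ)sₕ²/nₕ.
Dept I: 19093²·(1 − 636/19093)·282000/636 = 1.5625261 × 10^11.
Dept II: 13978²·(1 − 1998/13978)·1719000/1998 = 1.4407288 × 10^11.
Dept IV: 6630²·(1 − 1606/6630)·162000/1606 = 3.3599486 × 10^9.
Sum = 3.0368544 × 10^11.
SE = √(3.0368544 × 10^11) = 551080.

551080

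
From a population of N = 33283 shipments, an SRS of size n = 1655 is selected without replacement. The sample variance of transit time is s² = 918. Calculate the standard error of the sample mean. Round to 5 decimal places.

Under SRS without replacement, Var(ȳ) = (1 − f)·s²/n with f = n/N = 1655/33283 = 0.04972508.
Var(ȳ) = (1 − 0.04972508)·918/1655 = 0.95027492·0.55468278 = 0.52710113.
SE(ȳ) = √(0.52710113) = 0.72602.

0.72602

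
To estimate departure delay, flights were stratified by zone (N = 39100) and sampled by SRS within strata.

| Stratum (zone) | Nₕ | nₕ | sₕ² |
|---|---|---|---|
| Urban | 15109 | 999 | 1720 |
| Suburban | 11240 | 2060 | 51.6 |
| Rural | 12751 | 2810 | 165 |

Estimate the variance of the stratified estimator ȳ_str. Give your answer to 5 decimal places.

0.24665

Var(ȳ_str) = Σₕ Wₕ²(1 − fₕ)sₕ²/nₕ with Wₕ = Nₕ/N, N = 39100.
Urban: Wₕ = 0.38641944; term = 0.38641944²·(1 − 0.06611953)·1720/999 = 0.24008895.
Suburban: Wₕ = 0.28746803; term = 0.28746803²·(1 − 0.18327402)·51.6/2060 = 0.0016905887.
Rural: Wₕ = 0.32611253; term = 0.32611253²·(1 − 0.22037487)·165/2810 = 0.0048685365.
Sum = 0.24664808.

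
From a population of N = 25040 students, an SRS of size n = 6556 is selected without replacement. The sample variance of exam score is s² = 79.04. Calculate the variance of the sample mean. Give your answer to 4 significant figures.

Under SRS without replacement, Var(ȳ) = (1 − f)·s²/n with f = n/N = 6556/25040 = 0.26182109.
Var(ȳ) = (1 − 0.26182109)·79.04/6556 = 0.73817891·0.012056132 = 0.0088995823.

0.008900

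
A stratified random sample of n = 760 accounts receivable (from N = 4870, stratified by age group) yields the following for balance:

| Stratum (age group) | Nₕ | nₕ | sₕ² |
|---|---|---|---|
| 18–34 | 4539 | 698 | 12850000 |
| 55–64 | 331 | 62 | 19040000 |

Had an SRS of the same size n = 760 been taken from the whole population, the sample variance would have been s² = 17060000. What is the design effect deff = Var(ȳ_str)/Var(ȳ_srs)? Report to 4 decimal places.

Var(ȳ_str) = Σ Wₕ²(1−fₕ)sₕ²/nₕ with Wₕ = Nₕ/4870:
  18–34: (4539/4870)²·(1−698/4539)·12850000/698 = 13533.006
  55–64: (331/4870)²·(1−62/331)·19040000/62 = 1152.9158
  → Var(ȳ_str) = 14685.922.
Var(ȳ_srs) = (1 − 760/4870)·17060000/760 = 18944.288.
deff = 14685.922 / 18944.288 = 0.7752.

0.7752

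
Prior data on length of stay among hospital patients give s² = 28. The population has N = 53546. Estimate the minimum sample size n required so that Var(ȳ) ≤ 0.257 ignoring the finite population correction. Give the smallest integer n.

109

Without fpc, n₀ = s²/D = 28/0.257 = 108.9494.
Rounding up, n = 109.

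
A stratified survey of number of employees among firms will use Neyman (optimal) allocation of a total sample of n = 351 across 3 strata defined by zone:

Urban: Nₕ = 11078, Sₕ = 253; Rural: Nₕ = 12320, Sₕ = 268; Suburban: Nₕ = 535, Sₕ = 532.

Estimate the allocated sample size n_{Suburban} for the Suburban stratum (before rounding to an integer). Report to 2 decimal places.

Neyman allocation: nₕ = n·NₕSₕ / Σⱼ NⱼSⱼ.
Σ NⱼSⱼ = 11078·253 + 12320·268 + 535·532 = 6.389114 × 10^6.
n_{Suburban} = 351·535·532 / (6.389114 × 10^6) = 15.64.

15.64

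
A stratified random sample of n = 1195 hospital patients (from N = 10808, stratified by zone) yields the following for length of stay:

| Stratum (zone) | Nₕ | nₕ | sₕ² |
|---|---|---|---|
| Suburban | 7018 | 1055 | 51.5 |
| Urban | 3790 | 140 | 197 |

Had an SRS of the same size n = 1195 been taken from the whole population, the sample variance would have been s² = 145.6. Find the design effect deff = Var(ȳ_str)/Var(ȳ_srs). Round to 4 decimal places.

1.6991

Var(ȳ_str) = Σ Wₕ²(1−fₕ)sₕ²/nₕ with Wₕ = Nₕ/10808:
  Suburban: (7018/10808)²·(1−1055/7018)·51.5/1055 = 0.017488086
  Urban: (3790/10808)²·(1−140/3790)·197/140 = 0.16664013
  → Var(ȳ_str) = 0.18412822.
Var(ȳ_srs) = (1 − 1195/10808)·145.6/1195 = 0.1083695.
deff = 0.18412822 / 0.1083695 = 1.6991.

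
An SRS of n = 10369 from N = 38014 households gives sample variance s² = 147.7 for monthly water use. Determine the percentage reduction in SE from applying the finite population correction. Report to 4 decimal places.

14.7221

f = n/N = 10369/38014 = 0.27276793.
SE_no-fpc = √(s²/n) = 0.11934983; SE_fpc = √((1−f)s²/n) = 0.10177903.
Ratio = √(1−f) = 0.85277903. Reduction = 100·(1 − 0.85277903) = 14.7221%.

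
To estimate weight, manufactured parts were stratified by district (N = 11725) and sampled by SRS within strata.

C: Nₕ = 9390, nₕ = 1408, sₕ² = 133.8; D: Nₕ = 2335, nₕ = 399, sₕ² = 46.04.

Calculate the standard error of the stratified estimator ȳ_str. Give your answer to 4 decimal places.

Var(ȳ_str) = Σₕ Wₕ²(1 − fₕ)sₕ²/nₕ with Wₕ = Nₕ/N, N = 11725.
C: Wₕ = 0.80085288; term = 0.80085288²·(1 − 0.14994675)·133.8/1408 = 0.051808984.
D: Wₕ = 0.19914712; term = 0.19914712²·(1 − 0.17087794)·46.04/399 = 0.0037942763.
Sum = 0.05560326.
SE = √(0.05560326) = 0.2358.

0.2358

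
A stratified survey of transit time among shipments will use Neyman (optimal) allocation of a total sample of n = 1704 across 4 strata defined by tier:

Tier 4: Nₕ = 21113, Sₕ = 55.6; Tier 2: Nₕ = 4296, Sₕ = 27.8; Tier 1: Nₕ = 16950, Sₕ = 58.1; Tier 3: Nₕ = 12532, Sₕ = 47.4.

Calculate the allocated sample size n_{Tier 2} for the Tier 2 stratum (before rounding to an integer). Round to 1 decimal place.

70.9

Neyman allocation: nₕ = n·NₕSₕ / Σⱼ NⱼSⱼ.
Σ NⱼSⱼ = 21113·55.6 + 4296·27.8 + 16950·58.1 + 12532·47.4 = 2.8721234 × 10^6.
n_{Tier 2} = 1704·4296·27.8 / (2.8721234 × 10^6) = 70.9.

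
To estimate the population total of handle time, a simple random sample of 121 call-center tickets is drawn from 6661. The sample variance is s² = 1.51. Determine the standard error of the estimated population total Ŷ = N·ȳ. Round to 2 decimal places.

Var(Ŷ) = N²·Var(ȳ) = N²·(1 − n/N)·s²/n.
f = 121/6661 = 0.01816544; Var(ȳ) = 0.98183456·1.51/121 = 0.012252646.
Var(Ŷ) = 6661² · 0.012252646 = 543636.68.
SE(Ŷ) = √(543636.68) = 737.32.

737.32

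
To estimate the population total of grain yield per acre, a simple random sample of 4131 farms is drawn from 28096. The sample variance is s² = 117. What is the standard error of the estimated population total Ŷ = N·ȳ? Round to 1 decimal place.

4366.9

Var(Ŷ) = N²·Var(ȳ) = N²·(1 − n/N)·s²/n.
f = 4131/28096 = 0.14703161; Var(ȳ) = 0.85296839·117/4131 = 0.024158146.
Var(Ŷ) = 28096² · 0.024158146 = 1.9070083 × 10^7.
SE(Ŷ) = √(1.9070083 × 10^7) = 4366.9.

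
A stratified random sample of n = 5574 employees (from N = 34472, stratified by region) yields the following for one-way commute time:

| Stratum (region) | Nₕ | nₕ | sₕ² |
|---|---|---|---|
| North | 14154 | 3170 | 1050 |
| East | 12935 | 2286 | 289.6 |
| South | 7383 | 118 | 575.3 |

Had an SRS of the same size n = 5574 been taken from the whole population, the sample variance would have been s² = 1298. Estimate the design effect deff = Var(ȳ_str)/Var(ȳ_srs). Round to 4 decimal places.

1.4245

Var(ȳ_str) = Σ Wₕ²(1−fₕ)sₕ²/nₕ with Wₕ = Nₕ/34472:
  North: (14154/34472)²·(1−3170/14154)·1050/3170 = 0.043334799
  East: (12935/34472)²·(1−2286/12935)·289.6/2286 = 0.014684685
  South: (7383/34472)²·(1−118/7383)·575.3/118 = 0.22006344
  → Var(ȳ_str) = 0.27808292.
Var(ȳ_srs) = (1 − 5574/34472)·1298/5574 = 0.19521313.
deff = 0.27808292 / 0.19521313 = 1.4245.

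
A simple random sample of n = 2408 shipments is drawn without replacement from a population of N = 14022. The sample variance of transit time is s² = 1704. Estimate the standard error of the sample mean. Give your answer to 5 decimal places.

Under SRS without replacement, Var(ȳ) = (1 − f)·s²/n with f = n/N = 2408/14022 = 0.17173014.
Var(ȳ) = (1 − 0.17173014)·1704/2408 = 0.82826986·0.7076412 = 0.58611788.
SE(ȳ) = √(0.58611788) = 0.76558.

0.76558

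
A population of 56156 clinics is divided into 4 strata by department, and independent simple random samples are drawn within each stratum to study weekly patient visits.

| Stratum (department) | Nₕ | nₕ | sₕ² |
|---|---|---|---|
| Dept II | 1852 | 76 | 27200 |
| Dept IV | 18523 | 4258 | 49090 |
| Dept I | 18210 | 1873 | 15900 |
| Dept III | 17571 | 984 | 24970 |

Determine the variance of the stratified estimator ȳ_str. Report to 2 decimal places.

4.49

Var(ȳ_str) = Σₕ Wₕ²(1 − fₕ)sₕ²/nₕ with Wₕ = Nₕ/N, N = 56156.
Dept II: Wₕ = 0.03297956; term = 0.03297956²·(1 − 0.04103672)·27200/76 = 0.37329049.
Dept IV: Wₕ = 0.32984899; term = 0.32984899²·(1 − 0.22987637)·49090/4258 = 0.96600227.
Dept I: Wₕ = 0.32427523; term = 0.32427523²·(1 − 0.10285557)·15900/1873 = 0.80084648.
Dept III: Wₕ = 0.31289622; term = 0.31289622²·(1 − 0.05600137)·24970/984 = 2.345284.
Sum = 4.4854232.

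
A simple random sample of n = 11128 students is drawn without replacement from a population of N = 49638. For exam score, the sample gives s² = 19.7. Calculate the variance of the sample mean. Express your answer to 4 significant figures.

Under SRS without replacement, Var(ȳ) = (1 − f)·s²/n with f = n/N = 11128/49638 = 0.22418309.
Var(ȳ) = (1 − 0.22418309)·19.7/11128 = 0.77581691·0.0017703091 = 0.0013734358.

0.001373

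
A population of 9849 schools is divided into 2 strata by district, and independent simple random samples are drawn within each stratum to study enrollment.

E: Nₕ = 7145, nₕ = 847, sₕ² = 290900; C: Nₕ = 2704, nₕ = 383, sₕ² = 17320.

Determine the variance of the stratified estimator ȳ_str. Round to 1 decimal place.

Var(ȳ_str) = Σₕ Wₕ²(1 − fₕ)sₕ²/nₕ with Wₕ = Nₕ/N, N = 9849.
E: Wₕ = 0.72545436; term = 0.72545436²·(1 − 0.11854444)·290900/847 = 159.3239.
C: Wₕ = 0.27454564; term = 0.27454564²·(1 − 0.14164201)·17320/383 = 2.9258137.
Sum = 162.24971.

162.2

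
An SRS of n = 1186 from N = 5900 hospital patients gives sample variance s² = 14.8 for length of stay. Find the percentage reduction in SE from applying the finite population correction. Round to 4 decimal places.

10.6141

f = n/N = 1186/5900 = 0.20101695.
SE_no-fpc = √(s²/n) = 0.11170909; SE_fpc = √((1−f)s²/n) = 0.099852121.
Ratio = √(1−f) = 0.89385852. Reduction = 100·(1 − 0.89385852) = 10.6141%.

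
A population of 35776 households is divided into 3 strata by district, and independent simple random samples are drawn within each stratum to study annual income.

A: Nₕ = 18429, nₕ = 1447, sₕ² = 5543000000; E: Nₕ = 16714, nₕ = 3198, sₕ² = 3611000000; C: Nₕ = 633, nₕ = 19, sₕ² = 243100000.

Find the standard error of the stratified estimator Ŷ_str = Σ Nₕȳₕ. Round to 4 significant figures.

Var(Ŷ_str) = Σₕ Nₕ²(1 − fₕ)sₕ²/nₕ.
A: 18429²·(1 − 1447/18429)·5543000000/1447 = 1.1988558 × 10^15.
E: 16714²·(1 − 3198/16714)·3611000000/3198 = 2.5508071 × 10^14.
C: 633²·(1 − 19/633)·243100000/19 = 4.972828 × 10^12.
Sum = 1.4589093 × 10^15.
SE = √(1.4589093 × 10^15) = 3.820 × 10^7.

3.820 × 10^7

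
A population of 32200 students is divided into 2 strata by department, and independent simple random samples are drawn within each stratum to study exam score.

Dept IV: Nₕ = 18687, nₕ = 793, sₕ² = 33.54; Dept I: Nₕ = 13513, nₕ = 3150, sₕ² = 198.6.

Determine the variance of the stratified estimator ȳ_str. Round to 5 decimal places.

0.02216

Var(ȳ_str) = Σₕ Wₕ²(1 − fₕ)sₕ²/nₕ with Wₕ = Nₕ/N, N = 32200.
Dept IV: Wₕ = 0.58034161; term = 0.58034161²·(1 − 0.04243592)·33.54/793 = 0.013640338.
Dept I: Wₕ = 0.41965839; term = 0.41965839²·(1 − 0.23310886)·198.6/3150 = 0.0085151876.
Sum = 0.022155526.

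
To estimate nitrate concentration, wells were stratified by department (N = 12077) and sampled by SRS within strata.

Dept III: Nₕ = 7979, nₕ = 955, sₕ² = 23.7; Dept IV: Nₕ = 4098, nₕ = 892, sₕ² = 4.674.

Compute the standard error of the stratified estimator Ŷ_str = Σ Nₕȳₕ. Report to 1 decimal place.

1208.2

Var(Ŷ_str) = Σₕ Nₕ²(1 − fₕ)sₕ²/nₕ.
Dept III: 7979²·(1 − 955/7979)·23.7/955 = 1.3908425 × 10^6.
Dept IV: 4098²·(1 − 892/4098)·4.674/892 = 68842.927.
Sum = 1.4596854 × 10^6.
SE = √(1.4596854 × 10^6) = 1208.2.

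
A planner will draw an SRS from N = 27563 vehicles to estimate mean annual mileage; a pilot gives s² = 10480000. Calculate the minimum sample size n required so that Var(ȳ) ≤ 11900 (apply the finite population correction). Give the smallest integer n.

Without fpc, n₀ = s²/D = 10480000/11900 = 880.6723.
With fpc, (1 − n/N)·s²/n ≤ D requires n ≥ n₀/(1 + n₀/N) = 880.6723/(1 + 880.6723/27563) = 853.4049.
Rounding up, n = 854.

854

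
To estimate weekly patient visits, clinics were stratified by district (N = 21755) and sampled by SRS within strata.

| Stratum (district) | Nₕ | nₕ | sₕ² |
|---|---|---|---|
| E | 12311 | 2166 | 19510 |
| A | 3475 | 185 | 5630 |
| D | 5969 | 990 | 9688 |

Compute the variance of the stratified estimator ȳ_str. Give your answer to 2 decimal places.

3.73

Var(ȳ_str) = Σₕ Wₕ²(1 − fₕ)sₕ²/nₕ with Wₕ = Nₕ/N, N = 21755.
E: Wₕ = 0.56589290; term = 0.56589290²·(1 − 0.17594022)·19510/2166 = 2.3769827.
A: Wₕ = 0.15973339; term = 0.15973339²·(1 − 0.05323741)·5630/185 = 0.73513855.
D: Wₕ = 0.27437371; term = 0.27437371²·(1 − 0.16585693)·9688/990 = 0.61450365.
Sum = 3.7266249.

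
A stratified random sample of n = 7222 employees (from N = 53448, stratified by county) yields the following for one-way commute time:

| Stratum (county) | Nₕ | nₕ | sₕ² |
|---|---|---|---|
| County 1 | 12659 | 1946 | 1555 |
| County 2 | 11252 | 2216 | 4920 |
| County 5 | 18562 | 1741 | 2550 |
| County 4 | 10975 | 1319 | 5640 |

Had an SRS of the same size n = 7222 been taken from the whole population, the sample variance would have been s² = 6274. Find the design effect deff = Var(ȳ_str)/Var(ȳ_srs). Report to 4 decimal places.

Var(ȳ_str) = Σ Wₕ²(1−fₕ)sₕ²/nₕ with Wₕ = Nₕ/53448:
  County 1: (12659/53448)²·(1−1946/12659)·1555/1946 = 0.037934568
  County 2: (11252/53448)²·(1−2216/11252)·4920/2216 = 0.079020246
  County 5: (18562/53448)²·(1−1741/18562)·2550/1741 = 0.16008663
  County 4: (10975/53448)²·(1−1319/10975)·5640/1319 = 0.15862556
  → Var(ȳ_str) = 0.435667.
Var(ȳ_srs) = (1 − 7222/53448)·6274/7222 = 0.7513493.
deff = 0.435667 / 0.7513493 = 0.5798.

0.5798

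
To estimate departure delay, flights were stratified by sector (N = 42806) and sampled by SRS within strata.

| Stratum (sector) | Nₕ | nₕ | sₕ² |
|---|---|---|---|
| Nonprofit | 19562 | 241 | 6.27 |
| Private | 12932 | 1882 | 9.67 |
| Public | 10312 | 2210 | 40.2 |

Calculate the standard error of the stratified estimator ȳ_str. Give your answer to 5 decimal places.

0.08122

Var(ȳ_str) = Σₕ Wₕ²(1 − fₕ)sₕ²/nₕ with Wₕ = Nₕ/N, N = 42806.
Nonprofit: Wₕ = 0.45699201; term = 0.45699201²·(1 − 0.01231980)·6.27/241 = 0.0053664126.
Private: Wₕ = 0.30210718; term = 0.30210718²·(1 − 0.14553047)·9.67/1882 = 4.0070571 × 10^-4.
Public: Wₕ = 0.24090081; term = 0.24090081²·(1 − 0.21431342)·40.2/2210 = 8.2939159 × 10^-4.
Sum = 0.0065965099.
SE = √(0.0065965099) = 0.08122.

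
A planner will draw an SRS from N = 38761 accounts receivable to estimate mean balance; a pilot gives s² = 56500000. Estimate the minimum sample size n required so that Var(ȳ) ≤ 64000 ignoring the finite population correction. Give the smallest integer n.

Without fpc, n₀ = s²/D = 56500000/64000 = 882.8125.
Rounding up, n = 883.

883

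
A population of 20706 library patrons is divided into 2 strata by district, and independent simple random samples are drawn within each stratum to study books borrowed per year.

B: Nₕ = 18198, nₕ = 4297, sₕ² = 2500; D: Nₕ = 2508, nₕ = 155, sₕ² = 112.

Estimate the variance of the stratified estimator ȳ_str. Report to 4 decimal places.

0.3532

Var(ȳ_str) = Σₕ Wₕ²(1 − fₕ)sₕ²/nₕ with Wₕ = Nₕ/N, N = 20706.
B: Wₕ = 0.87887569; term = 0.87887569²·(1 − 0.23612485)·2500/4297 = 0.34328272.
D: Wₕ = 0.12112431; term = 0.12112431²·(1 − 0.06180223)·112/155 = 0.0099458834.
Sum = 0.3532286.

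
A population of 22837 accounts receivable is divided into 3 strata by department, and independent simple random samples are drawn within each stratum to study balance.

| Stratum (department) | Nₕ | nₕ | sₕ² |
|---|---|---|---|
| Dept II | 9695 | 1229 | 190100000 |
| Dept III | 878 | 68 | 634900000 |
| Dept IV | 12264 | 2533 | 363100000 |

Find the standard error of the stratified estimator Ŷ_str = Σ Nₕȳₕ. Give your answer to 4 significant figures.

Var(Ŷ_str) = Σₕ Nₕ²(1 − fₕ)sₕ²/nₕ.
Dept II: 9695²·(1 − 1229/9695)·190100000/1229 = 1.269569 × 10^13.
Dept III: 878²·(1 − 68/878)·634900000/68 = 6.6401203 × 10^12.
Dept IV: 12264²·(1 − 2533/12264)·363100000/2533 = 1.7107269 × 10^13.
Sum = 3.6443079 × 10^13.
SE = √(3.6443079 × 10^13) = 6.037 × 10^6.

6.037 × 10^6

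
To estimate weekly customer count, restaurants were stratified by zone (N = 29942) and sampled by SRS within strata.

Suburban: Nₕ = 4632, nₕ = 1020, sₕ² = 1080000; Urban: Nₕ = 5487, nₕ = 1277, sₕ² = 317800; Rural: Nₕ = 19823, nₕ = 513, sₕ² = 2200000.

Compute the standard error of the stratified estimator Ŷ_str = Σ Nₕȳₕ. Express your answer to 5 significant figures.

Var(Ŷ_str) = Σₕ Nₕ²(1 − fₕ)sₕ²/nₕ.
Suburban: 4632²·(1 − 1020/4632)·1080000/1020 = 1.7714948 × 10^10.
Urban: 5487²·(1 − 1277/5487)·317800/1277 = 5.7488377 × 10^9.
Rural: 19823²·(1 − 513/19823)·2200000/513 = 1.6415608 × 10^12.
Sum = 1.6650246 × 10^12.
SE = √(1.6650246 × 10^12) = 1.2904 × 10^6.

1.2904 × 10^6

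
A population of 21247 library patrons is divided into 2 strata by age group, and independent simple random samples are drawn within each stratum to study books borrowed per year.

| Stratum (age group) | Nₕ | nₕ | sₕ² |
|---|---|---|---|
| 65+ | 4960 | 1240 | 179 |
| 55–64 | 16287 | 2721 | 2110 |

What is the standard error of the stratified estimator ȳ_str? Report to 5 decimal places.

Var(ȳ_str) = Σₕ Wₕ²(1 − fₕ)sₕ²/nₕ with Wₕ = Nₕ/N, N = 21247.
65+: Wₕ = 0.23344472; term = 0.23344472²·(1 − 0.25000000)·179/1240 = 0.0059001184.
55–64: Wₕ = 0.76655528; term = 0.76655528²·(1 − 0.16706576)·2110/2721 = 0.37953479.
Sum = 0.38543491.
SE = √(0.38543491) = 0.62083.

0.62083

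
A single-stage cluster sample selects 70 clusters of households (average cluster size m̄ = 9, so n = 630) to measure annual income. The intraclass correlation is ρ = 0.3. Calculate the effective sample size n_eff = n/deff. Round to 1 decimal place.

185.3

deff = 1 + (9 − 1)·0.3 = 1 + 2.4 = 3.4.
n_eff = 630 / 3.4 = 185.3.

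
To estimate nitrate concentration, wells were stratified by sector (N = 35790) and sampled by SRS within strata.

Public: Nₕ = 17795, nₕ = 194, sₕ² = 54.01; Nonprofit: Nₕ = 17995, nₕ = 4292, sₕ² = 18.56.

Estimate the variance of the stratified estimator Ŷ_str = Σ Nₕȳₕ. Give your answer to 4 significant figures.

Var(Ŷ_str) = Σₕ Nₕ²(1 − fₕ)sₕ²/nₕ.
Public: 17795²·(1 − 194/17795)·54.01/194 = 8.7198253 × 10^7.
Nonprofit: 17995²·(1 − 4292/17995)·18.56/4292 = 1.0663156 × 10^6.
Sum = 8.8264569 × 10^7.

8.826 × 10^7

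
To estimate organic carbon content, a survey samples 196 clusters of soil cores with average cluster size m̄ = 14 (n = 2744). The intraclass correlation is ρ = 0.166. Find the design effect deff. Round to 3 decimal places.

3.158

deff = 1 + (14 − 1)·0.166 = 1 + 2.158 = 3.158.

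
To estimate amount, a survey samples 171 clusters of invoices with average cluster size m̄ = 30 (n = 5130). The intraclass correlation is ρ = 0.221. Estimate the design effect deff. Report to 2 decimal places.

7.41

deff = 1 + (30 − 1)·0.221 = 1 + 6.409 = 7.409.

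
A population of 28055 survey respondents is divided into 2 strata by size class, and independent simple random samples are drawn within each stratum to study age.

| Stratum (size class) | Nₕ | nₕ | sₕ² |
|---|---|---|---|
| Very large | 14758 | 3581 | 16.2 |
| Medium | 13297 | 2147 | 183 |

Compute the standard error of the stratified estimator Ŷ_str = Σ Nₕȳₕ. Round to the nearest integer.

3658

Var(Ŷ_str) = Σₕ Nₕ²(1 − fₕ)sₕ²/nₕ.
Very large: 14758²·(1 − 3581/14758)·16.2/3581 = 746214.1.
Medium: 13297²·(1 − 2147/13297)·183/2147 = 1.2637105 × 10^7.
Sum = 1.3383319 × 10^7.
SE = √(1.3383319 × 10^7) = 3658.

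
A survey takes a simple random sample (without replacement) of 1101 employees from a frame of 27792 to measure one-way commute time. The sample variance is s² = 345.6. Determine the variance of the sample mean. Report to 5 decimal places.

Under SRS without replacement, Var(ȳ) = (1 − f)·s²/n with f = n/N = 1101/27792 = 0.03961572.
Var(ȳ) = (1 − 0.03961572)·345.6/1101 = 0.96038428·0.31389646 = 0.30146122.

0.30146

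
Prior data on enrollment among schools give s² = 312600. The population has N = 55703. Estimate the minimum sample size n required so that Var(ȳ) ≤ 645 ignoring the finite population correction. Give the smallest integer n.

Without fpc, n₀ = s²/D = 312600/645 = 484.6512.
Rounding up, n = 485.

485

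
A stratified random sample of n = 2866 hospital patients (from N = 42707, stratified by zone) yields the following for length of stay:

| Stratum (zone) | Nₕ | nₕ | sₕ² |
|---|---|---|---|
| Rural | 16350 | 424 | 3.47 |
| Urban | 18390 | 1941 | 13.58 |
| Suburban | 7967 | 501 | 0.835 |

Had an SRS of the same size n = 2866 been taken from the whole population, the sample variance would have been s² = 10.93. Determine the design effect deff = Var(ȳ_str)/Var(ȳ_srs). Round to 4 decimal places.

Var(ȳ_str) = Σ Wₕ²(1−fₕ)sₕ²/nₕ with Wₕ = Nₕ/42707:
  Rural: (16350/42707)²·(1−424/16350)·3.47/424 = 0.0011683957
  Urban: (18390/42707)²·(1−1941/18390)·13.58/1941 = 0.0011603723
  Suburban: (7967/42707)²·(1−501/7967)·0.835/501 = 5.4354239 × 10^-5
  → Var(ȳ_str) = 0.0023831222.
Var(ȳ_srs) = (1 − 2866/42707)·10.93/2866 = 0.0035577477.
deff = 0.0023831222 / 0.0035577477 = 0.6698.

0.6698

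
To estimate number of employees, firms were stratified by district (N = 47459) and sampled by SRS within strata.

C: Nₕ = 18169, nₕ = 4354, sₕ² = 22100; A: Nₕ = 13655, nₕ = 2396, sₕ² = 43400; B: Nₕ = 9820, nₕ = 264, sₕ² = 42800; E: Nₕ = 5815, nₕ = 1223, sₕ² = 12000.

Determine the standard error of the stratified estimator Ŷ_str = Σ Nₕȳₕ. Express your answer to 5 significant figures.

139770

Var(Ŷ_str) = Σₕ Nₕ²(1 − fₕ)sₕ²/nₕ.
C: 18169²·(1 − 4354/18169)·22100/4354 = 1.2740479 × 10^9.
A: 13655²·(1 − 2396/13655)·43400/2396 = 2.7848028 × 10^9.
B: 9820²·(1 − 264/9820)·42800/264 = 1.5213442 × 10^10.
E: 5815²·(1 − 1223/5815)·12000/1223 = 2.6200307 × 10^8.
Sum = 1.9534296 × 10^10.
SE = √(1.9534296 × 10^10) = 139770.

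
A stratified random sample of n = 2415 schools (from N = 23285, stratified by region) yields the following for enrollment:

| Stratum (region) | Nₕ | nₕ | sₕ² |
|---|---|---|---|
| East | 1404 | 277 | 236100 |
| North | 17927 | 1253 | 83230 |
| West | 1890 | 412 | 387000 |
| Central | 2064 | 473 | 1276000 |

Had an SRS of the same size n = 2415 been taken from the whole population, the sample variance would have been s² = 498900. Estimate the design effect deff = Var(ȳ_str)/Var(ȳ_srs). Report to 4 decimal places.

Var(ȳ_str) = Σ Wₕ²(1−fₕ)sₕ²/nₕ with Wₕ = Nₕ/23285:
  East: (1404/23285)²·(1−277/1404)·236100/277 = 2.4874523
  North: (17927/23285)²·(1−1253/17927)·83230/1253 = 36.620457
  West: (1890/23285)²·(1−412/1890)·387000/412 = 4.8394667
  Central: (2064/23285)²·(1−473/2064)·1276000/473 = 16.338678
  → Var(ȳ_str) = 60.286054.
Var(ȳ_srs) = (1 − 2415/23285)·498900/2415 = 185.15804.
deff = 60.286054 / 185.15804 = 0.3256.

0.3256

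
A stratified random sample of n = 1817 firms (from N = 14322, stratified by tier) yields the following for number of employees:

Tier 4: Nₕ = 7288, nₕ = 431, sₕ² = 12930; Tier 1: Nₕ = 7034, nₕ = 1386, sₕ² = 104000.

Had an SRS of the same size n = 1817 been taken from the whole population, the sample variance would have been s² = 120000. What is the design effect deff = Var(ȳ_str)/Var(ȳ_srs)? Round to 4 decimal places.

Var(ȳ_str) = Σ Wₕ²(1−fₕ)sₕ²/nₕ with Wₕ = Nₕ/14322:
  Tier 4: (7288/14322)²·(1−431/7288)·12930/431 = 7.3089742
  Tier 1: (7034/14322)²·(1−1386/7034)·104000/1386 = 14.533152
  → Var(ȳ_str) = 21.842126.
Var(ȳ_srs) = (1 − 1817/14322)·120000/1817 = 57.66421.
deff = 21.842126 / 57.66421 = 0.3788.

0.3788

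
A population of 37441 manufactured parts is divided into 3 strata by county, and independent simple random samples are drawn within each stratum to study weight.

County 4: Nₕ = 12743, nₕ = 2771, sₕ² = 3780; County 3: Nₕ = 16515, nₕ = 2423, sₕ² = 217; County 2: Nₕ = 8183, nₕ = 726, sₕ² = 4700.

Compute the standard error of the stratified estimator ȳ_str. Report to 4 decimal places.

0.6483

Var(ȳ_str) = Σₕ Wₕ²(1 − fₕ)sₕ²/nₕ with Wₕ = Nₕ/N, N = 37441.
County 4: Wₕ = 0.34034882; term = 0.34034882²·(1 − 0.21745272)·3780/2771 = 0.12365576.
County 3: Wₕ = 0.44109399; term = 0.44109399²·(1 − 0.14671511)·217/2423 = 0.014868346.
County 2: Wₕ = 0.21855720; term = 0.21855720²·(1 − 0.08872052)·4700/726 = 0.28180134.
Sum = 0.42032545.
SE = √(0.42032545) = 0.6483.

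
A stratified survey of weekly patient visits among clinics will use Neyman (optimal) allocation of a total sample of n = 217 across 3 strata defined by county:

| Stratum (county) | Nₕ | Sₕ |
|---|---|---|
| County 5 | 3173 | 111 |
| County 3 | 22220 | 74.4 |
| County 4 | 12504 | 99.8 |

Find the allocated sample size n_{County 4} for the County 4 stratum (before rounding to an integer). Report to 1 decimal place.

Neyman allocation: nₕ = n·NₕSₕ / Σⱼ NⱼSⱼ.
Σ NⱼSⱼ = 3173·111 + 22220·74.4 + 12504·99.8 = 3.2532702 × 10^6.
n_{County 4} = 217·12504·99.8 / (3.2532702 × 10^6) = 83.2.

83.2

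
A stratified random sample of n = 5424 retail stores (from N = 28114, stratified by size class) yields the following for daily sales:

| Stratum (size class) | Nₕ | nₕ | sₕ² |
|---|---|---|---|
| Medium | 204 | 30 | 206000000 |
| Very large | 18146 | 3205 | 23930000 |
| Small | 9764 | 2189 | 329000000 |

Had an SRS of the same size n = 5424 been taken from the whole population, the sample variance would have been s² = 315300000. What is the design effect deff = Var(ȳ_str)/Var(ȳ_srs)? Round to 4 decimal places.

Var(ȳ_str) = Σ Wₕ²(1−fₕ)sₕ²/nₕ with Wₕ = Nₕ/28114:
  Medium: (204/28114)²·(1−30/204)·206000000/30 = 308.37567
  Very large: (18146/28114)²·(1−3205/18146)·23930000/3205 = 2561.1202
  Small: (9764/28114)²·(1−2189/9764)·329000000/2189 = 14064.207
  → Var(ȳ_str) = 16933.703.
Var(ȳ_srs) = (1 − 5424/28114)·315300000/5424 = 46915.478.
deff = 16933.703 / 46915.478 = 0.3609.

0.3609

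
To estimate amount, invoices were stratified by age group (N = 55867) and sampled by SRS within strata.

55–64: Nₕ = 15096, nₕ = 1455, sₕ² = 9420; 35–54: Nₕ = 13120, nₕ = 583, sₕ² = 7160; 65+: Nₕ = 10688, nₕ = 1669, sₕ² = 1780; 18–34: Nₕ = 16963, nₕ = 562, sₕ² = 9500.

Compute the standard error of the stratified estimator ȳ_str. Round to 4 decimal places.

Var(ȳ_str) = Σₕ Wₕ²(1 − fₕ)sₕ²/nₕ with Wₕ = Nₕ/N, N = 55867.
55–64: Wₕ = 0.27021318; term = 0.27021318²·(1 − 0.09638315)·9420/1455 = 0.42715481.
35–54: Wₕ = 0.23484347; term = 0.23484347²·(1 − 0.04443598)·7160/583 = 0.64723386.
65+: Wₕ = 0.19131151; term = 0.19131151²·(1 − 0.15615644)·1780/1669 = 0.032938802.
18–34: Wₕ = 0.30363184; term = 0.30363184²·(1 − 0.03313093)·9500/562 = 1.5067791.
Sum = 2.6141066.
SE = √(2.6141066) = 1.6168.

1.6168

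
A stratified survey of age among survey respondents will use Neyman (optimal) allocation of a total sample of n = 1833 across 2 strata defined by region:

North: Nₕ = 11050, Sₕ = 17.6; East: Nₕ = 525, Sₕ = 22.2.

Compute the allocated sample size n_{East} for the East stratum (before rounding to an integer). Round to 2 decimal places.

Neyman allocation: nₕ = n·NₕSₕ / Σⱼ NⱼSⱼ.
Σ NⱼSⱼ = 11050·17.6 + 525·22.2 = 206135.
n_{East} = 1833·525·22.2 / 206135 = 103.64.

103.64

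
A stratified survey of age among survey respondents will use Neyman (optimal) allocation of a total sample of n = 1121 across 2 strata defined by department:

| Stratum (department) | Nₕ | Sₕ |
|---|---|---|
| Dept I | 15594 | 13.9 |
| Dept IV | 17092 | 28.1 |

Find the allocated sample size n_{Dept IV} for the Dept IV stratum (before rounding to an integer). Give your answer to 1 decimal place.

Neyman allocation: nₕ = n·NₕSₕ / Σⱼ NⱼSⱼ.
Σ NⱼSⱼ = 15594·13.9 + 17092·28.1 = 697041.8.
n_{Dept IV} = 1121·17092·28.1 / 697041.8 = 772.4.

772.4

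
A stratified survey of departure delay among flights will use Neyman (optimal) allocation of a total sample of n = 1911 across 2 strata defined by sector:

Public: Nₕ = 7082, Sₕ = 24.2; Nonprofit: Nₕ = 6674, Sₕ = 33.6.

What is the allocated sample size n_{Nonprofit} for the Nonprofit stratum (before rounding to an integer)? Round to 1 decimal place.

1083.2

Neyman allocation: nₕ = n·NₕSₕ / Σⱼ NⱼSⱼ.
Σ NⱼSⱼ = 7082·24.2 + 6674·33.6 = 395630.8.
n_{Nonprofit} = 1911·6674·33.6 / 395630.8 = 1083.2.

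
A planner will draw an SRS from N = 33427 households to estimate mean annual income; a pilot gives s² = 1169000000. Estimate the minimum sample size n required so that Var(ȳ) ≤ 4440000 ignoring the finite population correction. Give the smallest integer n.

264

Without fpc, n₀ = s²/D = 1169000000/4440000 = 263.2883.
Rounding up, n = 264.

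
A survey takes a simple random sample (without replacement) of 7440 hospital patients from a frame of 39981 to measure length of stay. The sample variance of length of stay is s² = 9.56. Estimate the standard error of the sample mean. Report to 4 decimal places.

0.0323

Under SRS without replacement, Var(ȳ) = (1 − f)·s²/n with f = n/N = 7440/39981 = 0.18608839.
Var(ȳ) = (1 − 0.18608839)·9.56/7440 = 0.81391161·0.0012849462 = 0.0010458327.
SE(ȳ) = √(0.0010458327) = 0.0323.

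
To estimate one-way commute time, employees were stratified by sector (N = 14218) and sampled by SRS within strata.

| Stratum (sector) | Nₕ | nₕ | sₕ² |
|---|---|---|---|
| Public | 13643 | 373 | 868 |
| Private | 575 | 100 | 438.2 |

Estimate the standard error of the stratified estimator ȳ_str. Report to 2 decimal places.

Var(ȳ_str) = Σₕ Wₕ²(1 − fₕ)sₕ²/nₕ with Wₕ = Nₕ/N, N = 14218.
Public: Wₕ = 0.95955831; term = 0.95955831²·(1 − 0.02734003)·868/373 = 2.0840814.
Private: Wₕ = 0.04044169; term = 0.04044169²·(1 − 0.17391304)·438.2/100 = 0.0059204785.
Sum = 2.0900019.
SE = √(2.0900019) = 1.45.

1.45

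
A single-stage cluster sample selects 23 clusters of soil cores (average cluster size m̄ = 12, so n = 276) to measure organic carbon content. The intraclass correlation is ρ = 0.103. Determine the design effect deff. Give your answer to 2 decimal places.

deff = 1 + (12 − 1)·0.103 = 1 + 1.133 = 2.133.

2.13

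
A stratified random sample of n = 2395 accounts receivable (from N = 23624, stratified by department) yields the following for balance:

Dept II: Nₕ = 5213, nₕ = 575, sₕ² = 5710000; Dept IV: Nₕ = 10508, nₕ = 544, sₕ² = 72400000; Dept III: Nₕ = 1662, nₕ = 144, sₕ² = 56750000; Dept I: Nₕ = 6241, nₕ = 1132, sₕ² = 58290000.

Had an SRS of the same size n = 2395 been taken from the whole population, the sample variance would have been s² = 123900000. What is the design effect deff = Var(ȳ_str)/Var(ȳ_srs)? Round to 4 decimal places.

0.6479

Var(ȳ_str) = Σ Wₕ²(1−fₕ)sₕ²/nₕ with Wₕ = Nₕ/23624:
  Dept II: (5213/23624)²·(1−575/5213)·5710000/575 = 430.20937
  Dept IV: (10508/23624)²·(1−544/10508)·72400000/544 = 24968.162
  Dept III: (1662/23624)²·(1−144/1662)·56750000/144 = 1781.5553
  Dept I: (6241/23624)²·(1−1132/6241)·58290000/1132 = 2941.9199
  → Var(ȳ_str) = 30121.847.
Var(ȳ_srs) = (1 − 2395/23624)·123900000/2395 = 46488.11.
deff = 30121.847 / 46488.11 = 0.6479.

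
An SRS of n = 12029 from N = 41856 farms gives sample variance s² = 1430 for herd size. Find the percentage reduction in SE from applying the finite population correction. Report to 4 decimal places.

f = n/N = 12029/41856 = 0.28739010.
SE_no-fpc = √(s²/n) = 0.34478888; SE_fpc = √((1−f)s²/n) = 0.29105776.
Ratio = √(1−f) = 0.84416225. Reduction = 100·(1 − 0.84416225) = 15.5838%.

15.5838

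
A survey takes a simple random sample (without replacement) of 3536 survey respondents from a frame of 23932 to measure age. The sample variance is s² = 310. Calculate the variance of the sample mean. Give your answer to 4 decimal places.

Under SRS without replacement, Var(ȳ) = (1 − f)·s²/n with f = n/N = 3536/23932 = 0.14775196.
Var(ȳ) = (1 − 0.14775196)·310/3536 = 0.85224804·0.087669683 = 0.074716315.

0.0747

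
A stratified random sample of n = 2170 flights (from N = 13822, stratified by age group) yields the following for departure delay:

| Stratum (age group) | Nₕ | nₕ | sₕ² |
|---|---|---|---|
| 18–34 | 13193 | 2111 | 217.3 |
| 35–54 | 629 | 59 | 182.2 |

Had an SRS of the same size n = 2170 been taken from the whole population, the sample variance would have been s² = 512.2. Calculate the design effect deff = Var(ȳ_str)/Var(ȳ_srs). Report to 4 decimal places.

Var(ȳ_str) = Σ Wₕ²(1−fₕ)sₕ²/nₕ with Wₕ = Nₕ/13822:
  18–34: (13193/13822)²·(1−2111/13193)·217.3/2111 = 0.078775546
  35–54: (629/13822)²·(1−59/629)·182.2/59 = 0.0057953555
  → Var(ȳ_str) = 0.084570902.
Var(ȳ_srs) = (1 − 2170/13822)·512.2/2170 = 0.19898.
deff = 0.084570902 / 0.19898 = 0.4250.

0.4250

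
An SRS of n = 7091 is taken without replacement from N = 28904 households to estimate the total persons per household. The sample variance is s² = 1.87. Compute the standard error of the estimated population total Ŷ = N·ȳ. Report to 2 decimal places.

407.76

Var(Ŷ) = N²·Var(ȳ) = N²·(1 − n/N)·s²/n.
f = 7091/28904 = 0.24532937; Var(ȳ) = 0.75467063·1.87/7091 = 1.9901764 × 10^-4.
Var(Ŷ) = 28904² · (1.9901764 × 10^-4) = 166267.54.
SE(Ŷ) = √(166267.54) = 407.76.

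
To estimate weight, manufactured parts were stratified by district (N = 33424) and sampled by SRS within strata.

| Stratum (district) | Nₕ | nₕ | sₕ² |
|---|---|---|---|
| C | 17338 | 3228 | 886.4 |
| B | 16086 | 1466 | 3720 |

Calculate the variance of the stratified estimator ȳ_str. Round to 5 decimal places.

0.59431

Var(ȳ_str) = Σₕ Wₕ²(1 − fₕ)sₕ²/nₕ with Wₕ = Nₕ/N, N = 33424.
C: Wₕ = 0.51872906; term = 0.51872906²·(1 − 0.18618064)·886.4/3228 = 0.060131964.
B: Wₕ = 0.48127094; term = 0.48127094²·(1 − 0.09113515)·3720/1466 = 0.53417992.
Sum = 0.59431188.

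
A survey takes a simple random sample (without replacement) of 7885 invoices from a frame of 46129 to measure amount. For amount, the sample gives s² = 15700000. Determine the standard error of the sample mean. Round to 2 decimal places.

40.63

Under SRS without replacement, Var(ȳ) = (1 − f)·s²/n with f = n/N = 7885/46129 = 0.17093369.
Var(ȳ) = (1 − 0.17093369)·15700000/7885 = 0.82906631·1991.1224 = 1650.7725.
SE(ȳ) = √(1650.7725) = 40.63.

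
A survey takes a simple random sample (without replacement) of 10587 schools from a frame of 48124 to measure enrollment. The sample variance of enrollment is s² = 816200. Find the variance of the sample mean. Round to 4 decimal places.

Under SRS without replacement, Var(ȳ) = (1 − f)·s²/n with f = n/N = 10587/48124 = 0.21999418.
Var(ȳ) = (1 − 0.21999418)·816200/10587 = 0.78000582·77.09455 = 60.134197.

60.1342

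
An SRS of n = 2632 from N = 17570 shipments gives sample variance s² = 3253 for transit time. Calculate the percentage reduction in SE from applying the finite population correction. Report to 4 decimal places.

f = n/N = 2632/17570 = 0.14980080.
SE_no-fpc = √(s²/n) = 1.1117294; SE_fpc = √((1−f)s²/n) = 1.025084.
Ratio = √(1−f) = 0.92206247. Reduction = 100·(1 − 0.92206247) = 7.7938%.

7.7938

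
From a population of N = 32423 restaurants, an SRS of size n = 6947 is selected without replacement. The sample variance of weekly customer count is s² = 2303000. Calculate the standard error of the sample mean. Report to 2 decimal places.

Under SRS without replacement, Var(ȳ) = (1 − f)·s²/n with f = n/N = 6947/32423 = 0.21426148.
Var(ȳ) = (1 − 0.21426148)·2303000/6947 = 0.78573852·331.51 = 260.48018.
SE(ȳ) = √(260.48018) = 16.14.

16.14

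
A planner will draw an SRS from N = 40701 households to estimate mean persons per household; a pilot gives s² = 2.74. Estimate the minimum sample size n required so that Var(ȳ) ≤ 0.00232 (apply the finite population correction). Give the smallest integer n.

1148

Without fpc, n₀ = s²/D = 2.74/0.00232 = 1181.0345.
With fpc, (1 − n/N)·s²/n ≤ D requires n ≥ n₀/(1 + n₀/N) = 1181.0345/(1 + 1181.0345/40701) = 1147.7304.
Rounding up, n = 1148.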